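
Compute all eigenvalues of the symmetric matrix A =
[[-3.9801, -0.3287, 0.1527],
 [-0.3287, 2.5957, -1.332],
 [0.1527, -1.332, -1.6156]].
sigma(A) ≈ {-4, -2, 3}

A is real symmetric, so its spectrum consists of real eigenvalues. Expanding the characteristic polynomial of the displayed matrix gives
  det(λ I - A) = p(λ) = λ^3 + (3)λ^2 + (-10)λ + (-24).
Solving p(λ) = 0 yields eigenvalues ≈ -4, -2, 3. (A is shown rounded to 4 decimals, so these recover the underlying integer eigenvalues to within that precision.)
Verification: the trace of A = -3 equals the sum of eigenvalues -3, and det(A) ≈ 24.0003 matches the eigenvalue product 24.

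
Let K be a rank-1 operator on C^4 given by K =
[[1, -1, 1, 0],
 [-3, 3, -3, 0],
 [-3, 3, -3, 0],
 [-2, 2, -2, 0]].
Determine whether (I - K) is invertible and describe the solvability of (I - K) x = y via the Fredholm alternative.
(I - K) is singular (det(I - K) = 0, i.e. 1 ∈ sigma(K)). (I - K) x = y is solvable iff y ⊥ ker((I - K)^*) = span{(1, -1, 1, 0)}, i.e. iff y_1 - y_2 + y_3 = 0. When solvable, the solutions are x = y + c·(1, -3, -3, -2), c arbitrary (ker(I - K) = span{(1, -3, -3, -2)}, dimension 1).

K has rank 1, so it is an outer product K = u v^T: every row of K is a multiple of one row vector. Reading off the entries, u = (1, -3, -3, -2) and v = (1, -1, 1, 0) (row i of K equals u_i·v^T). A rank-one matrix u v^T satisfies K u = u (v·u) and kills the (3)-dimensional subspace v^⊥, so its characteristic polynomial is lambda^3 (lambda - v·u) with v·u = tr K = 1. Hence the eigenvalues of I - K are 1 (multiplicity 3) and 1 - (1) = 0, so det(I - K) = 0. (Direct check: I - K =
[[0, 1, -1, 0],
 [3, -2, 3, 0],
 [3, -3, 4, 0],
 [2, -2, 2, 1]]
has determinant 0.) So 1 is an eigenvalue of K and (I - K) is not invertible. The finite-dimensional Fredholm alternative says: either (I - K) is invertible, or ker(I - K) ≠ {0} and then range(I - K) = ker((I - K)^*)^⊥, with dim ker(I - K) = dim ker((I - K)^*). We are in the second case, so we need both kernels. Kernel of I - K: (I - K) u = u - u (v·u) = u - u = 0, so ker(I - K) = span{u} = span{(1, -3, -3, -2)} (it is exactly 1-dimensional because rank(I - K) = 3). Kernel of the adjoint: K is real, so (I - K)^* = I - K^T = I - v u^T, and (I - v u^T) v = v - v (u·v) = 0; hence ker((I - K)^*) = span{v} = span{(1, -1, 1, 0)}. Therefore (I - K) x = y is solvable iff <y, v> = 0, i.e. iff y_1 - y_2 + y_3 = 0. When this holds, K y = u (v·y) = 0, so (I - K) y = y and x = y is a particular solution; the full solution set is the line x = y + c·u = y + c·(1, -3, -3, -2), c ∈ C.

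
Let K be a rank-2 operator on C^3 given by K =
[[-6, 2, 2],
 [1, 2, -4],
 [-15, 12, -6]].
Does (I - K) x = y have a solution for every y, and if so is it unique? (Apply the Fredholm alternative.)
(I - K) is invertible (det(I - K) = 99 ≠ 0), so for every y in C^3 the equation (I - K) x = y has a unique solution.

K has rank 2 and factors as K = U V^T = u1 v1^T + u2 v2^T with u1 = (0, -1, -3), v1 = (2, -3, 3), u2 = (2, -1, 3), v2 = (-3, 1, 1) (multiplying out reproduces the displayed K). The nonzero eigenvalues of U V^T coincide with those of the 2 x 2 matrix G = V^T U = [[v1·u1, v1·u2], [v2·u1, v2·u2]] = [[-6, 16], [-4, -4]], and by the Sylvester determinant identity det(I_3 - U V^T) = det(I_2 - V^T U) = det([[7, -16], [4, 5]]) = (7)(5) - (-16)(4) = 99. (Direct check: I - K =
[[7, -2, -2],
 [-1, -1, 4],
 [15, -12, 7]]
has determinant 99.) The finite-dimensional Fredholm alternative says: either (I - K) is invertible, or ker(I - K) ≠ {0} and then range(I - K) = ker((I - K)^*)^⊥, with dim ker(I - K) = dim ker((I - K)^*). Since det(I - K) ≠ 0, 1 is not an eigenvalue of K and ker(I - K) = {0}, so we are in the first case: for every y there is a unique x = (I - K)^(-1) y. (Explicitly, by the Woodbury identity, (I - U V^T)^(-1) = I + U (I_2 - G)^(-1) V^T.)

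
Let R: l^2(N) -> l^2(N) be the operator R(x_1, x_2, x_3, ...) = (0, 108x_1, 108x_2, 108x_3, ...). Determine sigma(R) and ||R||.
sigma(R) = closed disk {z in C : |z| ≤ 108}; ||R|| = 108

Note R = 108·U where U is the unit right shift (U x)_k = x_{k-1} (with x_0 := 0); so ||R|| = 108||U|| and sigma(R) = 108·sigma(U). ||R x||^2 = sum_{k≥1} |108x_k|^2 = 11664||x||^2, so ||R|| = 108 and sigma(R) ⊂ {|z| ≤ 108}. For any |lambda| < 108, the equation (R - lambda I) x = 0 forces x_1 = 0, then 108x_k = lambda x_{k+1} ⇒ x = 0, so R has no eigenvalues. But (R - lambda I) is not surjective for |lambda| < 108: solving (R - lambda I) x = e_1 would require x_n proportional to (lambda/108)^(-n), which is not in l^2. So every |lambda| < 108 lies in the residual spectrum. The boundary |lambda| = 108 is in the approximate point spectrum (the spectrum is closed). Hence sigma(R) is the closed disk of radius 108.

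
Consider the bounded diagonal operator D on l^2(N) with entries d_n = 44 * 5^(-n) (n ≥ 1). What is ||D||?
||D|| = 44/5 (attained at n = 1)

For D diagonal, ||D|| = sup_n |d_n|. The sequence d_n = 44 * 5^(-n) is positive and strictly decreasing (ratio 5^(-1) < 1), so the supremum is d_1 = 44/5. Hence ||D|| = 44/5.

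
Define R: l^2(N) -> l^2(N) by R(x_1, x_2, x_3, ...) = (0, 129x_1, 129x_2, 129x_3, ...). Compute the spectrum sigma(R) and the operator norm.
sigma(R) = closed disk {z in C : |z| ≤ 129}; ||R|| = 129

Note R = 129·U where U is the unit right shift (U x)_k = x_{k-1} (with x_0 := 0); so ||R|| = 129||U|| and sigma(R) = 129·sigma(U). ||R x||^2 = sum_{k≥1} |129x_k|^2 = 16641||x||^2, so ||R|| = 129 and sigma(R) ⊂ {|z| ≤ 129}. For any |lambda| < 129, the equation (R - lambda I) x = 0 forces x_1 = 0, then 129x_k = lambda x_{k+1} ⇒ x = 0, so R has no eigenvalues. But (R - lambda I) is not surjective for |lambda| < 129: solving (R - lambda I) x = e_1 would require x_n proportional to (lambda/129)^(-n), which is not in l^2. So every |lambda| < 129 lies in the residual spectrum. The boundary |lambda| = 129 is in the approximate point spectrum (the spectrum is closed). Hence sigma(R) is the closed disk of radius 129.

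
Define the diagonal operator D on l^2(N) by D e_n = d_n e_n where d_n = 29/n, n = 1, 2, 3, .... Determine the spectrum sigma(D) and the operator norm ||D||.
sigma(D) = {29/n : n ≥ 1} ∪ {0}; ||D|| = 29

A bounded diagonal operator on l^2 with diagonal entries d_n has spectrum equal to the closure of {d_n : n ≥ 1}: every d_n is an eigenvalue (with eigenvector e_n), so {d_n} ⊂ sigma(D); the spectrum is closed, so its closure is too; and for lambda not in the closure, (D - lambda I) has bounded inverse (the diagonal entries 1/(d_n - lambda) are bounded). For our sequence d_n = 29/n, n = 1, 2, 3, ...:
  - {d_n} = {29/n : n ≥ 1}; the only limit point is 0
  - closure = {29/n : n ≥ 1} ∪ {0}
For the norm: a diagonal operator has ||D|| = sup_n |d_n|. Here d_n = 29/n is positive and decreasing, so sup_n |d_n| = d_1 = 29. So ||D|| = 29.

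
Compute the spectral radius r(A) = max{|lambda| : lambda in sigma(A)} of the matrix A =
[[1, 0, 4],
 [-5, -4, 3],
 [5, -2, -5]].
r(A) ≈ 6.3088

The eigenvalues of A are the roots of its characteristic polynomial. With M = A (coefficients from the trace, the sum of principal 2x2 minors, and det A):
  p(λ) = det(λ I - M) = λ^3 + 8λ^2 - 3λ - 146.
No integer candidate from the rational root theorem (±divisors of 146) is a root, so the roots are irrational. The cubic discriminant is Δ = -212768 < 0, so there is one real root and a complex-conjugate pair. p(3) = -56 and p(4) = 34 have opposite signs, so a root lies in (3, 4); Newton's method refines it to λ ≈ 3.6682. Dividing out (λ - (3.6682)) leaves approximately λ^2 + 11.6682λ + 39.8014. For λ^2 + 11.6682λ + 39.8014 the discriminant is -23.0586. It is negative, so the remaining roots are the complex-conjugate pair λ ≈ -5.8341 ± 2.401i. Their product equals the constant term, so |λ|^2 ≈ 39.8014 and |λ| ≈ 6.3088.
Thus the eigenvalues (to 4 decimals) are 3.6682 (modulus 3.6682); -5.8341 ± 2.401i (modulus 6.3088). The spectral radius is the largest modulus: r(A) ≈ 6.3088. (Cross-check: r(A) ≤ ||A||_2 ≈ 9.3587; equality holds whenever A is normal, though it can also hold for some non-normal A.)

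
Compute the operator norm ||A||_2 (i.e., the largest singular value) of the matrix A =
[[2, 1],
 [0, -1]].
||A||_2 = sqrt((6 + sqrt(20))/2) ≈ 2.2882 (= sqrt(largest eigenvalue of A^T A))

||A||_2 = sigma_max(A) = sqrt(lambda_max(A^T A)). Form the symmetric matrix M = A^T A =
[[4, 2],
 [2, 2]].
Its characteristic polynomial (trace, determinant of M give the coefficients) is
  p(λ) = det(λ I - M) = λ^2 - 6λ + 4.
For λ^2 - 6λ + 4 the discriminant is 20. It is nonnegative but not a perfect square, so the roots are real and irrational: λ = (6 ± sqrt(20))/2 ≈ 5.2361, 0.7639.
So the eigenvalues of A^T A are ≈ 0.7639, 5.2361 (all ≥ 0, as they must be for A^T A). The largest is λ_max = (6 + sqrt(20))/2 ≈ 5.2361, hence ||A||_2 = sqrt(λ_max) = sqrt((6 + sqrt(20))/2) ≈ 2.2882.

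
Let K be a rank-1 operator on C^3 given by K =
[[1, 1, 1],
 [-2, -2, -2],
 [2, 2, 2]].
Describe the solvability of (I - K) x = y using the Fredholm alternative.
(I - K) is singular (det(I - K) = 0, i.e. 1 ∈ sigma(K)). (I - K) x = y is solvable iff y ⊥ ker((I - K)^*) = span{(1, 1, 1)}, i.e. iff y_1 + y_2 + y_3 = 0. When solvable, the solutions are x = y + c·(1, -2, 2), c arbitrary (ker(I - K) = span{(1, -2, 2)}, dimension 1).

K has rank 1, so it is an outer product K = u v^T: every row of K is a multiple of one row vector. Reading off the entries, u = (1, -2, 2) and v = (1, 1, 1) (row i of K equals u_i·v^T). A rank-one matrix u v^T satisfies K u = u (v·u) and kills the (2)-dimensional subspace v^⊥, so its characteristic polynomial is lambda^2 (lambda - v·u) with v·u = tr K = 1. Hence the eigenvalues of I - K are 1 (multiplicity 2) and 1 - (1) = 0, so det(I - K) = 0. (Direct check: I - K =
[[0, -1, -1],
 [2, 3, 2],
 [-2, -2, -1]]
has determinant 0.) So 1 is an eigenvalue of K and (I - K) is not invertible. The finite-dimensional Fredholm alternative says: either (I - K) is invertible, or ker(I - K) ≠ {0} and then range(I - K) = ker((I - K)^*)^⊥, with dim ker(I - K) = dim ker((I - K)^*). We are in the second case, so we need both kernels. Kernel of I - K: (I - K) u = u - u (v·u) = u - u = 0, so ker(I - K) = span{u} = span{(1, -2, 2)} (it is exactly 1-dimensional because rank(I - K) = 2). Kernel of the adjoint: K is real, so (I - K)^* = I - K^T = I - v u^T, and (I - v u^T) v = v - v (u·v) = 0; hence ker((I - K)^*) = span{v} = span{(1, 1, 1)}. Therefore (I - K) x = y is solvable iff <y, v> = 0, i.e. iff y_1 + y_2 + y_3 = 0. When this holds, K y = u (v·y) = 0, so (I - K) y = y and x = y is a particular solution; the full solution set is the line x = y + c·u = y + c·(1, -2, 2), c ∈ C.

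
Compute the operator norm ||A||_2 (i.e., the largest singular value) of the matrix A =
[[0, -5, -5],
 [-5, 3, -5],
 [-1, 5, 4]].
||A||_2 ≈ 9.6339 (= sqrt(largest eigenvalue of A^T A))

||A||_2 = sigma_max(A) = sqrt(lambda_max(A^T A)). Form the symmetric matrix M = A^T A =
[[26, -20, 21],
 [-20, 59, 30],
 [21, 30, 66]].
Its characteristic polynomial (trace, sum of principal 2x2 minors, determinant of M give the coefficients) is
  p(λ) = det(λ I - M) = λ^3 - 151λ^2 + 5403λ - 225.
No integer candidate from the rational root theorem (±divisors of 225) is a root, so the roots are irrational. The cubic discriminant is Δ = 34913956176 > 0, so there are three distinct real roots. p(0) = -225 and p(1) = 5028 have opposite signs, so a root lies in (0, 1); Newton's method refines it to λ ≈ 0.0417. p(58) = 297 and p(59) = -1700 have opposite signs, so a root lies in (58, 59); Newton's method refines it to λ ≈ 58.1472. p(92) = -2525 and p(93) = 612 have opposite signs, so a root lies in (92, 93); Newton's method refines it to λ ≈ 92.8111. Check (Vieta): the three roots sum to 151, matching tr M = 151.
So the eigenvalues of A^T A are ≈ 0.0417, 58.1472, 92.8111 (all ≥ 0, as they must be for A^T A). The largest is λ_max ≈ 92.8111, hence ||A||_2 = sqrt(λ_max) ≈ 9.6339.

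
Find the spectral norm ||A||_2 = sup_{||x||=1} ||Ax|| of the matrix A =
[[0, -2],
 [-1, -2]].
||A||_2 = sqrt((9 + sqrt(65))/2) ≈ 2.9208 (= sqrt(largest eigenvalue of A^T A))

||A||_2 = sigma_max(A) = sqrt(lambda_max(A^T A)). Form the symmetric matrix M = A^T A =
[[1, 2],
 [2, 8]].
Its characteristic polynomial (trace, determinant of M give the coefficients) is
  p(λ) = det(λ I - M) = λ^2 - 9λ + 4.
For λ^2 - 9λ + 4 the discriminant is 65. It is nonnegative but not a perfect square, so the roots are real and irrational: λ = (9 ± sqrt(65))/2 ≈ 8.5311, 0.4689.
So the eigenvalues of A^T A are ≈ 0.4689, 8.5311 (all ≥ 0, as they must be for A^T A). The largest is λ_max = (9 + sqrt(65))/2 ≈ 8.5311, hence ||A||_2 = sqrt(λ_max) = sqrt((9 + sqrt(65))/2) ≈ 2.9208.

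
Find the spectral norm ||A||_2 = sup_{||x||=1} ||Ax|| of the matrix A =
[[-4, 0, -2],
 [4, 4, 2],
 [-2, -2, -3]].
||A||_2 = 8 (= sqrt(largest eigenvalue of A^T A))

||A||_2 = sigma_max(A) = sqrt(lambda_max(A^T A)). Form the symmetric matrix M = A^T A =
[[36, 20, 22],
 [20, 20, 14],
 [22, 14, 17]].
Its characteristic polynomial (trace, sum of principal 2x2 minors, determinant of M give the coefficients) is
  p(λ) = det(λ I - M) = λ^3 - 73λ^2 + 592λ - 1024.
By the rational root theorem any rational root is an integer divisor of 1024. Testing λ = 64: p(64) = 262144 - 299008 + 37888 - 1024 = 0, so λ = 64 is a root. Dividing out (λ - 64) leaves p(λ) = (λ - 64)(λ^2 - 9λ + 16). For λ^2 - 9λ + 16 the discriminant is 17. It is nonnegative but not a perfect square, so the roots are real and irrational: λ = (9 ± sqrt(17))/2 ≈ 6.5616, 2.4384.
So the eigenvalues of A^T A are ≈ 2.4384, 6.5616, 64 (all ≥ 0, as they must be for A^T A). The largest is λ_max = 64, hence ||A||_2 = sqrt(λ_max) = 8.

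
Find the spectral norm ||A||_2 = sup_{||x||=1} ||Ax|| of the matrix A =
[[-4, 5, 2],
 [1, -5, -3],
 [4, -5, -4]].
||A||_2 ≈ 11.4332 (= sqrt(largest eigenvalue of A^T A))

||A||_2 = sigma_max(A) = sqrt(lambda_max(A^T A)). Form the symmetric matrix M = A^T A =
[[33, -45, -27],
 [-45, 75, 45],
 [-27, 45, 29]].
Its characteristic polynomial (trace, sum of principal 2x2 minors, determinant of M give the coefficients) is
  p(λ) = det(λ I - M) = λ^3 - 137λ^2 + 828λ - 900.
No integer candidate from the rational root theorem (±divisors of 900) is a root, so the roots are irrational. The cubic discriminant is Δ = 3155994288 > 0, so there are three distinct real roots. p(1) = -208 and p(2) = 216 have opposite signs, so a root lies in (1, 2); Newton's method refines it to λ ≈ 1.4147. p(4) = 284 and p(5) = -60 have opposite signs, so a root lies in (4, 5); Newton's method refines it to λ ≈ 4.8669. p(130) = -11560 and p(131) = 4602 have opposite signs, so a root lies in (130, 131); Newton's method refines it to λ ≈ 130.7184. Check (Vieta): the three roots sum to 137, matching tr M = 137.
So the eigenvalues of A^T A are ≈ 1.4147, 4.8669, 130.7184 (all ≥ 0, as they must be for A^T A). The largest is λ_max ≈ 130.7184, hence ||A||_2 = sqrt(λ_max) ≈ 11.4332.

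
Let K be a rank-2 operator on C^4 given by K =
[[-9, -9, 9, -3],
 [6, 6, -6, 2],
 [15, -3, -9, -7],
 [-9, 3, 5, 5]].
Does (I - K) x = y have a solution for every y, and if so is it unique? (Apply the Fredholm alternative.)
(I - K) is invertible (det(I - K) = -176 ≠ 0), so for every y in C^4 the equation (I - K) x = y has a unique solution.

K has rank 2 and factors as K = U V^T = u1 v1^T + u2 v2^T with u1 = (3, -2, -2, 1), v1 = (-3, -3, 3, -1), u2 = (0, 0, 3, -2), v2 = (3, -3, -1, -3) (multiplying out reproduces the displayed K). The nonzero eigenvalues of U V^T coincide with those of the 2 x 2 matrix G = V^T U = [[v1·u1, v1·u2], [v2·u1, v2·u2]] = [[-10, 11], [14, 3]], and by the Sylvester determinant identity det(I_4 - U V^T) = det(I_2 - V^T U) = det([[11, -11], [-14, -2]]) = (11)(-2) - (-11)(-14) = -176. (Direct check: I - K =
[[10, 9, -9, 3],
 [-6, -5, 6, -2],
 [-15, 3, 10, 7],
 [9, -3, -5, -4]]
has determinant -176.) The finite-dimensional Fredholm alternative says: either (I - K) is invertible, or ker(I - K) ≠ {0} and then range(I - K) = ker((I - K)^*)^⊥, with dim ker(I - K) = dim ker((I - K)^*). Since det(I - K) ≠ 0, 1 is not an eigenvalue of K and ker(I - K) = {0}, so we are in the first case: for every y there is a unique x = (I - K)^(-1) y. (Explicitly, by the Woodbury identity, (I - U V^T)^(-1) = I + U (I_2 - G)^(-1) V^T.)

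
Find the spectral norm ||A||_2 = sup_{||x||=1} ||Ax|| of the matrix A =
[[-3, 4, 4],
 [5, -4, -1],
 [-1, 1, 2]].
||A||_2 ≈ 9.0004 (= sqrt(largest eigenvalue of A^T A))

||A||_2 = sigma_max(A) = sqrt(lambda_max(A^T A)). Form the symmetric matrix M = A^T A =
[[35, -33, -19],
 [-33, 33, 22],
 [-19, 22, 21]].
Its characteristic polynomial (trace, sum of principal 2x2 minors, determinant of M give the coefficients) is
  p(λ) = det(λ I - M) = λ^3 - 89λ^2 + 649λ - 121.
No integer candidate from the rational root theorem (±divisors of 121) is a root, so the roots are irrational. The cubic discriminant is Δ = 2027098480 > 0, so there are three distinct real roots. p(0) = -121 and p(1) = 440 have opposite signs, so a root lies in (0, 1); Newton's method refines it to λ ≈ 0.1915. p(7) = 404 and p(8) = -113 have opposite signs, so a root lies in (7, 8); Newton's method refines it to λ ≈ 7.8018. p(81) = -40 and p(82) = 6029 have opposite signs, so a root lies in (81, 82); Newton's method refines it to λ ≈ 81.0068. Check (Vieta): the three roots sum to 89, matching tr M = 89.
So the eigenvalues of A^T A are ≈ 0.1915, 7.8018, 81.0068 (all ≥ 0, as they must be for A^T A). The largest is λ_max ≈ 81.0068, hence ||A||_2 = sqrt(λ_max) ≈ 9.0004.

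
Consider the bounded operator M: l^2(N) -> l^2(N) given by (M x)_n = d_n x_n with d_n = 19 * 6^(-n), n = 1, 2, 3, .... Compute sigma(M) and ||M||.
sigma(M) = {19 * 6^(-n) : n ≥ 1} ∪ {0}; ||M|| = 19/6

A bounded diagonal operator on l^2 with diagonal entries d_n has spectrum equal to the closure of {d_n : n ≥ 1}: every d_n is an eigenvalue (with eigenvector e_n), so {d_n} ⊂ sigma(M); the spectrum is closed, so its closure is too; and for lambda not in the closure, (M - lambda I) has bounded inverse (the diagonal entries 1/(d_n - lambda) are bounded). For our sequence d_n = 19 * 6^(-n), n = 1, 2, 3, ...:
  - {d_n} = {19 * 6^(-n) : n ≥ 1}; the only limit point is 0
  - closure = {19 * 6^(-n) : n ≥ 1} ∪ {0}
For the norm: a diagonal operator has ||M|| = sup_n |d_n|. Here d_n = 19 * 6^(-n) is positive and decreasing, so sup_n |d_n| = d_1 = 19/6. So ||M|| = 19/6.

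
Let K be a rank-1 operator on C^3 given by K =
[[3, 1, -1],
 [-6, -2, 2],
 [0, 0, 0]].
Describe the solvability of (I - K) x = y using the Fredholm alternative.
(I - K) is singular (det(I - K) = 0, i.e. 1 ∈ sigma(K)). (I - K) x = y is solvable iff y ⊥ ker((I - K)^*) = span{(3, 1, -1)}, i.e. iff 3y_1 + y_2 - y_3 = 0. When solvable, the solutions are x = y + c·(1, -2, 0), c arbitrary (ker(I - K) = span{(1, -2, 0)}, dimension 1).

K has rank 1, so it is an outer product K = u v^T: every row of K is a multiple of one row vector. Reading off the entries, u = (1, -2, 0) and v = (3, 1, -1) (row i of K equals u_i·v^T). A rank-one matrix u v^T satisfies K u = u (v·u) and kills the (2)-dimensional subspace v^⊥, so its characteristic polynomial is lambda^2 (lambda - v·u) with v·u = tr K = 1. Hence the eigenvalues of I - K are 1 (multiplicity 2) and 1 - (1) = 0, so det(I - K) = 0. (Direct check: I - K =
[[-2, -1, 1],
 [6, 3, -2],
 [0, 0, 1]]
has determinant 0.) So 1 is an eigenvalue of K and (I - K) is not invertible. The finite-dimensional Fredholm alternative says: either (I - K) is invertible, or ker(I - K) ≠ {0} and then range(I - K) = ker((I - K)^*)^⊥, with dim ker(I - K) = dim ker((I - K)^*). We are in the second case, so we need both kernels. Kernel of I - K: (I - K) u = u - u (v·u) = u - u = 0, so ker(I - K) = span{u} = span{(1, -2, 0)} (it is exactly 1-dimensional because rank(I - K) = 2). Kernel of the adjoint: K is real, so (I - K)^* = I - K^T = I - v u^T, and (I - v u^T) v = v - v (u·v) = 0; hence ker((I - K)^*) = span{v} = span{(3, 1, -1)}. Therefore (I - K) x = y is solvable iff <y, v> = 0, i.e. iff 3y_1 + y_2 - y_3 = 0. When this holds, K y = u (v·y) = 0, so (I - K) y = y and x = y is a particular solution; the full solution set is the line x = y + c·u = y + c·(1, -2, 0), c ∈ C.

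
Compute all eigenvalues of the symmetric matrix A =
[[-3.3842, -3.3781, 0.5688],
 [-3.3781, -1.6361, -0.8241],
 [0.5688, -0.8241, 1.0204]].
sigma(A) ≈ {-6, 0, 2}

A is real symmetric, so its spectrum consists of real eigenvalues. Expanding the characteristic polynomial of the displayed matrix gives
  det(λ I - A) = p(λ) = λ^3 + (4)λ^2 + (-12)λ + (0).
Solving p(λ) = 0 yields eigenvalues ≈ -6, 0, 2. (A is shown rounded to 4 decimals, so these recover the underlying integer eigenvalues to within that precision.)
Verification: the trace of A = -4 equals the sum of eigenvalues -4, and det(A) ≈ 0.0001 matches the eigenvalue product 0.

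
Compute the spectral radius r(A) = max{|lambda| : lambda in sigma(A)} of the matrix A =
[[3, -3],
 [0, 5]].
r(A) = 5

The eigenvalues of A are the roots of its characteristic polynomial. With M = A (coefficients from the trace and determinant):
  p(λ) = det(λ I - M) = λ^2 - 8λ + 15.
For λ^2 - 8λ + 15 the discriminant is 4. It is a perfect square (2^2), so the roots are rational: λ = (8 ± 2)/2 = 5, 3.
Thus the eigenvalues (to 4 decimals) are 5 (modulus 5); 3 (modulus 3). The spectral radius is the largest modulus: r(A) = 5. (Cross-check: r(A) ≤ ||A||_2 ≈ 6.0748; equality holds whenever A is normal, though it can also hold for some non-normal A.)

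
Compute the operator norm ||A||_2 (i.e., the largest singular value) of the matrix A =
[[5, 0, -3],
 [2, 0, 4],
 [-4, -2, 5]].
||A||_2 ≈ 8.7668 (= sqrt(largest eigenvalue of A^T A))

||A||_2 = sigma_max(A) = sqrt(lambda_max(A^T A)). Form the symmetric matrix M = A^T A =
[[45, 8, -27],
 [8, 4, -10],
 [-27, -10, 50]].
Its characteristic polynomial (trace, sum of principal 2x2 minors, determinant of M give the coefficients) is
  p(λ) = det(λ I - M) = λ^3 - 99λ^2 + 1737λ - 2704.
No integer candidate from the rational root theorem (±divisors of 2704) is a root, so the roots are irrational. The cubic discriminant is Δ = 6285598677 > 0, so there are three distinct real roots. p(1) = -1065 and p(2) = 382 have opposite signs, so a root lies in (1, 2); Newton's method refines it to λ ≈ 1.723. p(20) = 436 and p(21) = -625 have opposite signs, so a root lies in (20, 21); Newton's method refines it to λ ≈ 20.4196. p(76) = -3540 and p(77) = 607 have opposite signs, so a root lies in (76, 77); Newton's method refines it to λ ≈ 76.8575. Check (Vieta): the three roots sum to 99, matching tr M = 99.
So the eigenvalues of A^T A are ≈ 1.723, 20.4196, 76.8575 (all ≥ 0, as they must be for A^T A). The largest is λ_max ≈ 76.8575, hence ||A||_2 = sqrt(λ_max) ≈ 8.7668.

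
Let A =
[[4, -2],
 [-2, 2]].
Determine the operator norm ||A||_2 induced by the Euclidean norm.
||A||_2 = sqrt((28 + sqrt(720))/2) ≈ 5.2361 (= sqrt(largest eigenvalue of A^T A))

||A||_2 = sigma_max(A) = sqrt(lambda_max(A^T A)). Form the symmetric matrix M = A^T A =
[[20, -12],
 [-12, 8]].
Its characteristic polynomial (trace, determinant of M give the coefficients) is
  p(λ) = det(λ I - M) = λ^2 - 28λ + 16.
For λ^2 - 28λ + 16 the discriminant is 720. It is nonnegative but not a perfect square, so the roots are real and irrational: λ = (28 ± sqrt(720))/2 ≈ 27.4164, 0.5836.
So the eigenvalues of A^T A are ≈ 0.5836, 27.4164 (all ≥ 0, as they must be for A^T A). The largest is λ_max = (28 + sqrt(720))/2 ≈ 27.4164, hence ||A||_2 = sqrt(λ_max) = sqrt((28 + sqrt(720))/2) ≈ 5.2361.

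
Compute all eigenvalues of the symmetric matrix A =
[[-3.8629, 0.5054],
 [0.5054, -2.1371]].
sigma(A) ≈ {-4, -2}

A is real symmetric, so its spectrum consists of real eigenvalues. Expanding the characteristic polynomial of the displayed matrix gives
  det(λ I - A) = p(λ) = λ^2 + (6)λ + (8).
Solving p(λ) = 0 yields eigenvalues ≈ -4, -2. (A is shown rounded to 4 decimals, so these recover the underlying integer eigenvalues to within that precision.)
Verification: the trace of A = -6 equals the sum of eigenvalues -6, and det(A) ≈ 8.0000 matches the eigenvalue product 8.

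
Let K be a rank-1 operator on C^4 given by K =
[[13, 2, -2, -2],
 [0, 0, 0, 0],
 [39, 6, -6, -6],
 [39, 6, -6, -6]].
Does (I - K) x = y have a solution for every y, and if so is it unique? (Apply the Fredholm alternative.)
(I - K) is singular (det(I - K) = 0, i.e. 1 ∈ sigma(K)). (I - K) x = y is solvable iff y ⊥ ker((I - K)^*) = span{(13, 2, -2, -2)}, i.e. iff 13y_1 + 2y_2 - 2y_3 - 2y_4 = 0. When solvable, the solutions are x = y + c·(1, 0, 3, 3), c arbitrary (ker(I - K) = span{(1, 0, 3, 3)}, dimension 1).

K has rank 1, so it is an outer product K = u v^T: every row of K is a multiple of one row vector. Reading off the entries, u = (1, 0, 3, 3) and v = (13, 2, -2, -2) (row i of K equals u_i·v^T). A rank-one matrix u v^T satisfies K u = u (v·u) and kills the (3)-dimensional subspace v^⊥, so its characteristic polynomial is lambda^3 (lambda - v·u) with v·u = tr K = 1. Hence the eigenvalues of I - K are 1 (multiplicity 3) and 1 - (1) = 0, so det(I - K) = 0. (Direct check: I - K =
[[-12, -2, 2, 2],
 [0, 1, 0, 0],
 [-39, -6, 7, 6],
 [-39, -6, 6, 7]]
has determinant 0.) So 1 is an eigenvalue of K and (I - K) is not invertible. The finite-dimensional Fredholm alternative says: either (I - K) is invertible, or ker(I - K) ≠ {0} and then range(I - K) = ker((I - K)^*)^⊥, with dim ker(I - K) = dim ker((I - K)^*). We are in the second case, so we need both kernels. Kernel of I - K: (I - K) u = u - u (v·u) = u - u = 0, so ker(I - K) = span{u} = span{(1, 0, 3, 3)} (it is exactly 1-dimensional because rank(I - K) = 3). Kernel of the adjoint: K is real, so (I - K)^* = I - K^T = I - v u^T, and (I - v u^T) v = v - v (u·v) = 0; hence ker((I - K)^*) = span{v} = span{(13, 2, -2, -2)}. Therefore (I - K) x = y is solvable iff <y, v> = 0, i.e. iff 13y_1 + 2y_2 - 2y_3 - 2y_4 = 0. When this holds, K y = u (v·y) = 0, so (I - K) y = y and x = y is a particular solution; the full solution set is the line x = y + c·u = y + c·(1, 0, 3, 3), c ∈ C.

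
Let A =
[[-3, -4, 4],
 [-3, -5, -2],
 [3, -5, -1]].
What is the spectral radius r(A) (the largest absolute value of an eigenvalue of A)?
r(A) ≈ 7.2938

The eigenvalues of A are the roots of its characteristic polynomial. With M = A (coefficients from the trace, the sum of principal 2x2 minors, and det A):
  p(λ) = det(λ I - M) = λ^3 + 9λ^2 - 11λ - 171.
No integer candidate from the rational root theorem (±divisors of 171) is a root, so the roots are irrational. The cubic discriminant is Δ = 28976 > 0, so there are three distinct real roots. p(-8) = -19 and p(-7) = 4 have opposite signs, so a root lies in (-8, -7); Newton's method refines it to λ ≈ -7.2938. p(-6) = 3 and p(-5) = -16 have opposite signs, so a root lies in (-6, -5); Newton's method refines it to λ ≈ -5.7696. p(4) = -7 and p(5) = 124 have opposite signs, so a root lies in (4, 5); Newton's method refines it to λ ≈ 4.0634. Check (Vieta): the three roots sum to -9, matching tr M = -9.
Thus the eigenvalues (to 4 decimals) are -7.2938 (modulus 7.2938); -5.7696 (modulus 5.7696); 4.0634 (modulus 4.0634). The spectral radius is the largest modulus: r(A) ≈ 7.2938. (Cross-check: r(A) ≤ ||A||_2 ≈ 8.3453; equality holds whenever A is normal, though it can also hold for some non-normal A.)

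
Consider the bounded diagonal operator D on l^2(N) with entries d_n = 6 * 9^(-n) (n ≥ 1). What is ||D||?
||D|| = 2/3 (attained at n = 1)

For D diagonal, ||D|| = sup_n |d_n|. The sequence d_n = 6 * 9^(-n) is positive and strictly decreasing (ratio 9^(-1) < 1), so the supremum is d_1 = 6/9 = 2/3. Hence ||D|| = 2/3.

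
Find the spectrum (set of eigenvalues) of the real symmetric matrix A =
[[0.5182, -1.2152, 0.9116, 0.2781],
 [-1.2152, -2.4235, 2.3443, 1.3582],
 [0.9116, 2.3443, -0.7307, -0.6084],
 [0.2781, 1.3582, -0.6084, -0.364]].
sigma(A) ≈ {-5, 0, 1} (1 with multiplicity 2)

A is real symmetric, so its spectrum consists of real eigenvalues. Expanding the characteristic polynomial of the displayed matrix gives
  det(λ I - A) = p(λ) = λ^4 + (3)λ^3 + (-9)λ^2 + (5)λ + (0).
Solving p(λ) = 0 yields eigenvalues ≈ -5, 0, 1, 1. (A is shown rounded to 4 decimals, so these recover the underlying integer eigenvalues to within that precision.)
Verification: the trace of A = -3 equals the sum of eigenvalues -3, and det(A) ≈ -0.0001 matches the eigenvalue product 0.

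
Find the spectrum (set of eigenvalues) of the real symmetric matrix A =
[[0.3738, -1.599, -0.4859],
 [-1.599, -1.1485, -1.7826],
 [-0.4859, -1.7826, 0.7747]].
sigma(A) ≈ {-3, 1, 2}

A is real symmetric, so its spectrum consists of real eigenvalues. Expanding the characteristic polynomial of the displayed matrix gives
  det(λ I - A) = p(λ) = λ^3 + (0)λ^2 + (-7)λ + (6).
Solving p(λ) = 0 yields eigenvalues ≈ -3, 1, 2. (A is shown rounded to 4 decimals, so these recover the underlying integer eigenvalues to within that precision.)
Verification: the trace of A = 0 equals the sum of eigenvalues 0, and det(A) ≈ -6.0000 matches the eigenvalue product -6.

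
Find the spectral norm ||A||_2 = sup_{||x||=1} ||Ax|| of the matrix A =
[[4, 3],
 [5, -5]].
||A||_2 = sqrt((75 + sqrt(725))/2) ≈ 7.1388 (= sqrt(largest eigenvalue of A^T A))

||A||_2 = sigma_max(A) = sqrt(lambda_max(A^T A)). Form the symmetric matrix M = A^T A =
[[41, -13],
 [-13, 34]].
Its characteristic polynomial (trace, determinant of M give the coefficients) is
  p(λ) = det(λ I - M) = λ^2 - 75λ + 1225.
For λ^2 - 75λ + 1225 the discriminant is 725. It is nonnegative but not a perfect square, so the roots are real and irrational: λ = (75 ± sqrt(725))/2 ≈ 50.9629, 24.0371.
So the eigenvalues of A^T A are ≈ 24.0371, 50.9629 (all ≥ 0, as they must be for A^T A). The largest is λ_max = (75 + sqrt(725))/2 ≈ 50.9629, hence ||A||_2 = sqrt(λ_max) = sqrt((75 + sqrt(725))/2) ≈ 7.1388.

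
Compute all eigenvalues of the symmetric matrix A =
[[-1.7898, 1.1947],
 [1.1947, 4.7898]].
sigma(A) ≈ {-2, 5}

A is real symmetric, so its spectrum consists of real eigenvalues. Expanding the characteristic polynomial of the displayed matrix gives
  det(λ I - A) = p(λ) = λ^2 + (-3)λ + (-10).
Solving p(λ) = 0 yields eigenvalues ≈ -2, 5. (A is shown rounded to 4 decimals, so these recover the underlying integer eigenvalues to within that precision.)
Verification: the trace of A = 3 equals the sum of eigenvalues 3, and det(A) ≈ -10.0001 matches the eigenvalue product -10.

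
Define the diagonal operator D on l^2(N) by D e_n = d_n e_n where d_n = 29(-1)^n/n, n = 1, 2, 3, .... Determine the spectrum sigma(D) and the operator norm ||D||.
sigma(D) = {29(-1)^n/n : n ≥ 1} ∪ {0}; ||D|| = 29

A bounded diagonal operator on l^2 with diagonal entries d_n has spectrum equal to the closure of {d_n : n ≥ 1}: every d_n is an eigenvalue (with eigenvector e_n), so {d_n} ⊂ sigma(D); the spectrum is closed, so its closure is too; and for lambda not in the closure, (D - lambda I) has bounded inverse (the diagonal entries 1/(d_n - lambda) are bounded). For our sequence d_n = 29(-1)^n/n, n = 1, 2, 3, ...:
  - {d_n} = {29(-1)^n/n : n ≥ 1}; the only limit point is 0
  - closure = {29(-1)^n/n : n ≥ 1} ∪ {0}
For the norm: a diagonal operator has ||D|| = sup_n |d_n|. Here |d_n| = 29/n is decreasing, so sup_n |d_n| = |d_1| = 29. So ||D|| = 29.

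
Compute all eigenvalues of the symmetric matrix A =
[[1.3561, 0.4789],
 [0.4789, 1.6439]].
sigma(A) ≈ {1, 2}

A is real symmetric, so its spectrum consists of real eigenvalues. Expanding the characteristic polynomial of the displayed matrix gives
  det(λ I - A) = p(λ) = λ^2 + (-3)λ + (2).
Solving p(λ) = 0 yields eigenvalues ≈ 1, 2. (A is shown rounded to 4 decimals, so these recover the underlying integer eigenvalues to within that precision.)
Verification: the trace of A = 3 equals the sum of eigenvalues 3, and det(A) ≈ 1.9999 matches the eigenvalue product 2.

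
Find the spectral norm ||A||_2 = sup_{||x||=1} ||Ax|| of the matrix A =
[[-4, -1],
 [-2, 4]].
||A||_2 = sqrt((37 + sqrt(73))/2) ≈ 4.772 (= sqrt(largest eigenvalue of A^T A))

||A||_2 = sigma_max(A) = sqrt(lambda_max(A^T A)). Form the symmetric matrix M = A^T A =
[[20, -4],
 [-4, 17]].
Its characteristic polynomial (trace, determinant of M give the coefficients) is
  p(λ) = det(λ I - M) = λ^2 - 37λ + 324.
For λ^2 - 37λ + 324 the discriminant is 73. It is nonnegative but not a perfect square, so the roots are real and irrational: λ = (37 ± sqrt(73))/2 ≈ 22.772, 14.228.
So the eigenvalues of A^T A are ≈ 14.228, 22.772 (all ≥ 0, as they must be for A^T A). The largest is λ_max = (37 + sqrt(73))/2 ≈ 22.772, hence ||A||_2 = sqrt(λ_max) = sqrt((37 + sqrt(73))/2) ≈ 4.772.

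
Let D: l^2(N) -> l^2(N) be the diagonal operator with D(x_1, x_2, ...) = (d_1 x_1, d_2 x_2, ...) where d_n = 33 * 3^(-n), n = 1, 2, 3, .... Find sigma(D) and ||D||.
sigma(D) = {33 * 3^(-n) : n ≥ 1} ∪ {0}; ||D|| = 11

A bounded diagonal operator on l^2 with diagonal entries d_n has spectrum equal to the closure of {d_n : n ≥ 1}: every d_n is an eigenvalue (with eigenvector e_n), so {d_n} ⊂ sigma(D); the spectrum is closed, so its closure is too; and for lambda not in the closure, (D - lambda I) has bounded inverse (the diagonal entries 1/(d_n - lambda) are bounded). For our sequence d_n = 33 * 3^(-n), n = 1, 2, 3, ...:
  - {d_n} = {33 * 3^(-n) : n ≥ 1}; the only limit point is 0
  - closure = {33 * 3^(-n) : n ≥ 1} ∪ {0}
For the norm: a diagonal operator has ||D|| = sup_n |d_n|. Here d_n = 33 * 3^(-n) is positive and decreasing, so sup_n |d_n| = d_1 = 33/3 = 11. So ||D|| = 11.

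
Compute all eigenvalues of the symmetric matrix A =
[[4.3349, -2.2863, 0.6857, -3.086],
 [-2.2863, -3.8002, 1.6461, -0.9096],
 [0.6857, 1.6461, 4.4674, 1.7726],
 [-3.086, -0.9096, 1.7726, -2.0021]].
sigma(A) ≈ {-6, -2, 5, 6}

A is real symmetric, so its spectrum consists of real eigenvalues. Expanding the characteristic polynomial of the displayed matrix gives
  det(λ I - A) = p(λ) = λ^4 + (-3)λ^3 + (-46)λ^2 + (107.9976)λ + (359.9942).
Solving p(λ) = 0 yields eigenvalues ≈ -6, -2, 5, 6. (A is shown rounded to 4 decimals, so these recover the underlying integer eigenvalues to within that precision.)
Verification: the trace of A = 3 equals the sum of eigenvalues 3, and det(A) ≈ 359.9942 matches the eigenvalue product 360.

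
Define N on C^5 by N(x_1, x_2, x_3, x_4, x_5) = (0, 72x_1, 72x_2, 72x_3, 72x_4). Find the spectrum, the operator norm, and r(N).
sigma(N) = {0}; ||N|| = 72; r(N) = 0. (N is nilpotent with N^5 = 0.)

On C^5, N is a strictly lower-triangular matrix with 72 on the subdiagonal and zeros elsewhere, so its characteristic polynomial is lambda^5 and every eigenvalue is 0: sigma(N) = {0}. For the operator norm, N e_i = 72e_{i+1} for i = 1, ..., 4 and N e_5 = 0, so the singular values of N are 72 (with multiplicity 4) and 0; hence ||N|| = 72. The spectral radius r(N) = max|lambda| = 0. Note ||N|| > r(N) — characteristic of non-normal nilpotent operators. Indeed N^5 = 0.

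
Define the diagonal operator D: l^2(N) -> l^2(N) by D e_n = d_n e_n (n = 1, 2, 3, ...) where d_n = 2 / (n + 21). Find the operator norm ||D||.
||D|| = 1/11 (attained at n = 1)

For D diagonal, ||D|| = sup_n |d_n| = sup_n 2/(n + 21). This is positive and strictly decreasing in n, so the supremum is attained at n = 1: d_1 = 2/(1 + 21) = 1/11. Hence ||D|| = 1/11.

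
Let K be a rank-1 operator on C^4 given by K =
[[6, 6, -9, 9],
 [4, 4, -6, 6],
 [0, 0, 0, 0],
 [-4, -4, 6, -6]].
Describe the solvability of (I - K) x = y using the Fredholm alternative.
(I - K) is invertible (det(I - K) = -3 ≠ 0), so for every y in C^4 the equation (I - K) x = y has a unique solution.

K has rank 1, so it is an outer product K = u v^T: every row of K is a multiple of one row vector. Reading off the entries, u = (3, 2, 0, -2) and v = (2, 2, -3, 3) (row i of K equals u_i·v^T). A rank-one matrix u v^T satisfies K u = u (v·u) and kills the (3)-dimensional subspace v^⊥, so its characteristic polynomial is lambda^3 (lambda - v·u) with v·u = tr K = 4. Hence the eigenvalues of I - K are 1 (multiplicity 3) and 1 - (4) = -3, so det(I - K) = -3. (Direct check: I - K =
[[-5, -6, 9, -9],
 [-4, -3, 6, -6],
 [0, 0, 1, 0],
 [4, 4, -6, 7]]
has determinant -3.) The finite-dimensional Fredholm alternative says: either (I - K) is invertible, or ker(I - K) ≠ {0} and then range(I - K) = ker((I - K)^*)^⊥, with dim ker(I - K) = dim ker((I - K)^*). Since det(I - K) ≠ 0, 1 is not an eigenvalue of K and ker(I - K) = {0}, so we are in the first case: for every y there is a unique x = (I - K)^(-1) y. Explicitly, by the Sherman–Morrison formula, (I - u v^T)^(-1) = I + u v^T/(1 - v·u), i.e. (I - K)^(-1) = I + K/(-3).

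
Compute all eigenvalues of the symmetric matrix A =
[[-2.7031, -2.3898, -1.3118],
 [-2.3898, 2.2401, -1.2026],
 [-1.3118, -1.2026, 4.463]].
sigma(A) ≈ {-4, 3, 5}

A is real symmetric, so its spectrum consists of real eigenvalues. Expanding the characteristic polynomial of the displayed matrix gives
  det(λ I - A) = p(λ) = λ^3 + (-4)λ^2 + (-17)λ + (59.9989).
Solving p(λ) = 0 yields eigenvalues ≈ -4, 3, 5. (A is shown rounded to 4 decimals, so these recover the underlying integer eigenvalues to within that precision.)
Verification: the trace of A = 4 equals the sum of eigenvalues 4, and det(A) ≈ -59.9989 matches the eigenvalue product -60.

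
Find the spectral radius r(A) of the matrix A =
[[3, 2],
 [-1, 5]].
r(A) = sqrt(17) ≈ 4.1231

The eigenvalues of A are the roots of its characteristic polynomial. With M = A (coefficients from the trace and determinant):
  p(λ) = det(λ I - M) = λ^2 - 8λ + 17.
For λ^2 - 8λ + 17 the discriminant is -4. It is negative, so the roots are the complex-conjugate pair λ = 4 ± (sqrt(4)/2) i ≈ 4 ± 1i. For a conjugate pair the product of the roots equals the constant term, so |λ|^2 = 17 and |λ| = sqrt(17) ≈ 4.1231.
Thus the eigenvalues (to 4 decimals) are 4 ± 1i (modulus 4.1231). The spectral radius is the largest modulus: r(A) = sqrt(17) ≈ 4.1231. (Cross-check: r(A) ≤ ||A||_2 ≈ 5.39; equality holds whenever A is normal, though it can also hold for some non-normal A.)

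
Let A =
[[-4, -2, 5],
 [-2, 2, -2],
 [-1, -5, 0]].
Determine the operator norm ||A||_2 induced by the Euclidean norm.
||A||_2 ≈ 7.3739 (= sqrt(largest eigenvalue of A^T A))

||A||_2 = sigma_max(A) = sqrt(lambda_max(A^T A)). Form the symmetric matrix M = A^T A =
[[21, 9, -16],
 [9, 33, -14],
 [-16, -14, 29]].
Its characteristic polynomial (trace, sum of principal 2x2 minors, determinant of M give the coefficients) is
  p(λ) = det(λ I - M) = λ^3 - 83λ^2 + 1726λ - 9216.
No integer candidate from the rational root theorem (±divisors of 9216) is a root, so the roots are irrational. The cubic discriminant is Δ = 348505284 > 0, so there are three distinct real roots. p(8) = -208 and p(9) = 324 have opposite signs, so a root lies in (8, 9); Newton's method refines it to λ ≈ 8.3658. p(20) = 104 and p(21) = -312 have opposite signs, so a root lies in (20, 21); Newton's method refines it to λ ≈ 20.2601. p(54) = -576 and p(55) = 1014 have opposite signs, so a root lies in (54, 55); Newton's method refines it to λ ≈ 54.3741. Check (Vieta): the three roots sum to 83, matching tr M = 83.
So the eigenvalues of A^T A are ≈ 8.3658, 20.2601, 54.3741 (all ≥ 0, as they must be for A^T A). The largest is λ_max ≈ 54.3741, hence ||A||_2 = sqrt(λ_max) ≈ 7.3739.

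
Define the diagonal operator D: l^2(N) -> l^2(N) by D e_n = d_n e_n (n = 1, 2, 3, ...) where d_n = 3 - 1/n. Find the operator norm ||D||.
||D|| = 3

For a diagonal operator on l^2 with entries d_n, ||D|| = sup_n |d_n|. Here d_1 = 2, d_2 = 5/2, ..., and d_n = 3 - 1/n increases monotonically toward 3. All terms lie in [2, 3), so |d_n| = d_n and the supremum is the limit 3, which is not attained by any individual d_n. Hence ||D|| = 3.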